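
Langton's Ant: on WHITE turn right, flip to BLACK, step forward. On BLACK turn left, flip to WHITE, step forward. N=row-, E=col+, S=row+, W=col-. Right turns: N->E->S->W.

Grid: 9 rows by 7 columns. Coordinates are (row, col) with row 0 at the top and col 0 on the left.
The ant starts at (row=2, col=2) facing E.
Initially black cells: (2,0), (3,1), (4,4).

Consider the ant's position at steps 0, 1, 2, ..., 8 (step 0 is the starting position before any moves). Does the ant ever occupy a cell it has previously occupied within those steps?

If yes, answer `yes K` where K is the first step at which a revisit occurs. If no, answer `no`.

Answer: yes 6

Derivation:
Step 1: on WHITE (2,2): turn R to S, flip to black, move to (3,2). |black|=4 — new cell
Step 2: on WHITE (3,2): turn R to W, flip to black, move to (3,1). |black|=5 — new cell
Step 3: on BLACK (3,1): turn L to S, flip to white, move to (4,1). |black|=4 — new cell
Step 4: on WHITE (4,1): turn R to W, flip to black, move to (4,0). |black|=5 — new cell
Step 5: on WHITE (4,0): turn R to N, flip to black, move to (3,0). |black|=6 — new cell
Step 6: on WHITE (3,0): turn R to E, flip to black, move to (3,1). |black|=7 — REVISIT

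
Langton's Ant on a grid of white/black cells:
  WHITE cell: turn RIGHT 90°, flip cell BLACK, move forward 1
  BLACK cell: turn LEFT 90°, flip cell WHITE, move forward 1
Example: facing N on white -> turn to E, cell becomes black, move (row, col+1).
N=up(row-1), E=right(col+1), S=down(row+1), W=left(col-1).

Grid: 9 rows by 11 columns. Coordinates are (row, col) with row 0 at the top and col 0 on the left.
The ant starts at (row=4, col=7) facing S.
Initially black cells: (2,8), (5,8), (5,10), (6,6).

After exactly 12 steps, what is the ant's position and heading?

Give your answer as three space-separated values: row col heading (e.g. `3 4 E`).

Step 1: on WHITE (4,7): turn R to W, flip to black, move to (4,6). |black|=5
Step 2: on WHITE (4,6): turn R to N, flip to black, move to (3,6). |black|=6
Step 3: on WHITE (3,6): turn R to E, flip to black, move to (3,7). |black|=7
Step 4: on WHITE (3,7): turn R to S, flip to black, move to (4,7). |black|=8
Step 5: on BLACK (4,7): turn L to E, flip to white, move to (4,8). |black|=7
Step 6: on WHITE (4,8): turn R to S, flip to black, move to (5,8). |black|=8
Step 7: on BLACK (5,8): turn L to E, flip to white, move to (5,9). |black|=7
Step 8: on WHITE (5,9): turn R to S, flip to black, move to (6,9). |black|=8
Step 9: on WHITE (6,9): turn R to W, flip to black, move to (6,8). |black|=9
Step 10: on WHITE (6,8): turn R to N, flip to black, move to (5,8). |black|=10
Step 11: on WHITE (5,8): turn R to E, flip to black, move to (5,9). |black|=11
Step 12: on BLACK (5,9): turn L to N, flip to white, move to (4,9). |black|=10

Answer: 4 9 N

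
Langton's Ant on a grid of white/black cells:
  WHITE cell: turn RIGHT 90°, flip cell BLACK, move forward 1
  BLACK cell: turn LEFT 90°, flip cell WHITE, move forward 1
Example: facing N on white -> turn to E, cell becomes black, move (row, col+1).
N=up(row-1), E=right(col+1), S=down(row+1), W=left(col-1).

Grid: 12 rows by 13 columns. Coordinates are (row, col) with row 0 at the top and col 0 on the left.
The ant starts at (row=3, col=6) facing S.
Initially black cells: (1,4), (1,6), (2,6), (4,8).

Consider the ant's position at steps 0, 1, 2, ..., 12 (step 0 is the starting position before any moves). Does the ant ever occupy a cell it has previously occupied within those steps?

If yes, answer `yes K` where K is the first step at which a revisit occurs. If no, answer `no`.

Answer: yes 8

Derivation:
Step 1: on WHITE (3,6): turn R to W, flip to black, move to (3,5). |black|=5 — new cell
Step 2: on WHITE (3,5): turn R to N, flip to black, move to (2,5). |black|=6 — new cell
Step 3: on WHITE (2,5): turn R to E, flip to black, move to (2,6). |black|=7 — new cell
Step 4: on BLACK (2,6): turn L to N, flip to white, move to (1,6). |black|=6 — new cell
Step 5: on BLACK (1,6): turn L to W, flip to white, move to (1,5). |black|=5 — new cell
Step 6: on WHITE (1,5): turn R to N, flip to black, move to (0,5). |black|=6 — new cell
Step 7: on WHITE (0,5): turn R to E, flip to black, move to (0,6). |black|=7 — new cell
Step 8: on WHITE (0,6): turn R to S, flip to black, move to (1,6). |black|=8 — REVISIT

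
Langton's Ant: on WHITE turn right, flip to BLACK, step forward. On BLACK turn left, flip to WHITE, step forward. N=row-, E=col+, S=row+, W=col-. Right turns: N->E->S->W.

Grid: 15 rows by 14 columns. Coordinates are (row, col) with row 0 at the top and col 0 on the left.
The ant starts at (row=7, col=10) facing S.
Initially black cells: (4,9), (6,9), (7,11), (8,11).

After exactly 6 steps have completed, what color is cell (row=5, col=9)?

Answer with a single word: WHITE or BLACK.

Answer: BLACK

Derivation:
Step 1: on WHITE (7,10): turn R to W, flip to black, move to (7,9). |black|=5
Step 2: on WHITE (7,9): turn R to N, flip to black, move to (6,9). |black|=6
Step 3: on BLACK (6,9): turn L to W, flip to white, move to (6,8). |black|=5
Step 4: on WHITE (6,8): turn R to N, flip to black, move to (5,8). |black|=6
Step 5: on WHITE (5,8): turn R to E, flip to black, move to (5,9). |black|=7
Step 6: on WHITE (5,9): turn R to S, flip to black, move to (6,9). |black|=8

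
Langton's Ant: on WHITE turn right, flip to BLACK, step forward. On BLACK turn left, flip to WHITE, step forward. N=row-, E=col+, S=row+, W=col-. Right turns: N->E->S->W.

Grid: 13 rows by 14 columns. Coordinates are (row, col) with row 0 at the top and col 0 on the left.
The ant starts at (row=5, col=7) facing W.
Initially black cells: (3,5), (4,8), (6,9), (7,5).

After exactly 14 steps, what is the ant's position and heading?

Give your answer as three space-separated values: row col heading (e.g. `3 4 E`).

Step 1: on WHITE (5,7): turn R to N, flip to black, move to (4,7). |black|=5
Step 2: on WHITE (4,7): turn R to E, flip to black, move to (4,8). |black|=6
Step 3: on BLACK (4,8): turn L to N, flip to white, move to (3,8). |black|=5
Step 4: on WHITE (3,8): turn R to E, flip to black, move to (3,9). |black|=6
Step 5: on WHITE (3,9): turn R to S, flip to black, move to (4,9). |black|=7
Step 6: on WHITE (4,9): turn R to W, flip to black, move to (4,8). |black|=8
Step 7: on WHITE (4,8): turn R to N, flip to black, move to (3,8). |black|=9
Step 8: on BLACK (3,8): turn L to W, flip to white, move to (3,7). |black|=8
Step 9: on WHITE (3,7): turn R to N, flip to black, move to (2,7). |black|=9
Step 10: on WHITE (2,7): turn R to E, flip to black, move to (2,8). |black|=10
Step 11: on WHITE (2,8): turn R to S, flip to black, move to (3,8). |black|=11
Step 12: on WHITE (3,8): turn R to W, flip to black, move to (3,7). |black|=12
Step 13: on BLACK (3,7): turn L to S, flip to white, move to (4,7). |black|=11
Step 14: on BLACK (4,7): turn L to E, flip to white, move to (4,8). |black|=10

Answer: 4 8 E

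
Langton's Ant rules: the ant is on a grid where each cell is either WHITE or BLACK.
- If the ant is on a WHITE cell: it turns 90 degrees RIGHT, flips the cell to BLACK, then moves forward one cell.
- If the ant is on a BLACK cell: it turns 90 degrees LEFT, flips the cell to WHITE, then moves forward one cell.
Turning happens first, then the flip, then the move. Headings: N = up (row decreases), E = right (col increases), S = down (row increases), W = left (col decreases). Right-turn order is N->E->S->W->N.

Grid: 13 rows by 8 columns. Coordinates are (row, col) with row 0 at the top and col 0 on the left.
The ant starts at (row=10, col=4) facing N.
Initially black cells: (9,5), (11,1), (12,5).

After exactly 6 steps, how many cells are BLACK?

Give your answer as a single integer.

Step 1: on WHITE (10,4): turn R to E, flip to black, move to (10,5). |black|=4
Step 2: on WHITE (10,5): turn R to S, flip to black, move to (11,5). |black|=5
Step 3: on WHITE (11,5): turn R to W, flip to black, move to (11,4). |black|=6
Step 4: on WHITE (11,4): turn R to N, flip to black, move to (10,4). |black|=7
Step 5: on BLACK (10,4): turn L to W, flip to white, move to (10,3). |black|=6
Step 6: on WHITE (10,3): turn R to N, flip to black, move to (9,3). |black|=7

Answer: 7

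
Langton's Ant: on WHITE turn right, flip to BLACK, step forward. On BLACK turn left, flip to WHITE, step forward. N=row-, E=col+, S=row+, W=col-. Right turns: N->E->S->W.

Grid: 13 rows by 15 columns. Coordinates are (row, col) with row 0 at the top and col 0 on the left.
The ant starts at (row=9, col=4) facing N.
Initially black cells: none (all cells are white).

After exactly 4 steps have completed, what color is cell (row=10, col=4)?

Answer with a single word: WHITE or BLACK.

Step 1: on WHITE (9,4): turn R to E, flip to black, move to (9,5). |black|=1
Step 2: on WHITE (9,5): turn R to S, flip to black, move to (10,5). |black|=2
Step 3: on WHITE (10,5): turn R to W, flip to black, move to (10,4). |black|=3
Step 4: on WHITE (10,4): turn R to N, flip to black, move to (9,4). |black|=4

Answer: BLACK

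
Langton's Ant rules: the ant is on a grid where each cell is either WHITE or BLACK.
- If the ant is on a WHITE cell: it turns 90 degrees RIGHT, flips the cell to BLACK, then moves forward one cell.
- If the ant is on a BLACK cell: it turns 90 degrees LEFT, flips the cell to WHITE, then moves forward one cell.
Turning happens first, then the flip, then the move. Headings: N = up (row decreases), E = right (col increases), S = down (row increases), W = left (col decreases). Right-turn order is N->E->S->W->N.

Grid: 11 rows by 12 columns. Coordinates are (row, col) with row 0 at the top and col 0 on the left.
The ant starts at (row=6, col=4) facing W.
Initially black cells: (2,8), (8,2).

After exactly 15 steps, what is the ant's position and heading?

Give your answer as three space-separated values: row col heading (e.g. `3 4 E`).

Step 1: on WHITE (6,4): turn R to N, flip to black, move to (5,4). |black|=3
Step 2: on WHITE (5,4): turn R to E, flip to black, move to (5,5). |black|=4
Step 3: on WHITE (5,5): turn R to S, flip to black, move to (6,5). |black|=5
Step 4: on WHITE (6,5): turn R to W, flip to black, move to (6,4). |black|=6
Step 5: on BLACK (6,4): turn L to S, flip to white, move to (7,4). |black|=5
Step 6: on WHITE (7,4): turn R to W, flip to black, move to (7,3). |black|=6
Step 7: on WHITE (7,3): turn R to N, flip to black, move to (6,3). |black|=7
Step 8: on WHITE (6,3): turn R to E, flip to black, move to (6,4). |black|=8
Step 9: on WHITE (6,4): turn R to S, flip to black, move to (7,4). |black|=9
Step 10: on BLACK (7,4): turn L to E, flip to white, move to (7,5). |black|=8
Step 11: on WHITE (7,5): turn R to S, flip to black, move to (8,5). |black|=9
Step 12: on WHITE (8,5): turn R to W, flip to black, move to (8,4). |black|=10
Step 13: on WHITE (8,4): turn R to N, flip to black, move to (7,4). |black|=11
Step 14: on WHITE (7,4): turn R to E, flip to black, move to (7,5). |black|=12
Step 15: on BLACK (7,5): turn L to N, flip to white, move to (6,5). |black|=11

Answer: 6 5 N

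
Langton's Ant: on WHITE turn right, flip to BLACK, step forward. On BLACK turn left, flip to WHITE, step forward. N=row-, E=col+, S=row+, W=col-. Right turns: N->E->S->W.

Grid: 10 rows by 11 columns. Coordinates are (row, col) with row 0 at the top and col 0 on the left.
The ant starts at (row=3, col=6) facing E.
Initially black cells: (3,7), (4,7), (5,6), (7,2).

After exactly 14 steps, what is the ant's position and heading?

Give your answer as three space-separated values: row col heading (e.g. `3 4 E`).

Answer: 6 5 W

Derivation:
Step 1: on WHITE (3,6): turn R to S, flip to black, move to (4,6). |black|=5
Step 2: on WHITE (4,6): turn R to W, flip to black, move to (4,5). |black|=6
Step 3: on WHITE (4,5): turn R to N, flip to black, move to (3,5). |black|=7
Step 4: on WHITE (3,5): turn R to E, flip to black, move to (3,6). |black|=8
Step 5: on BLACK (3,6): turn L to N, flip to white, move to (2,6). |black|=7
Step 6: on WHITE (2,6): turn R to E, flip to black, move to (2,7). |black|=8
Step 7: on WHITE (2,7): turn R to S, flip to black, move to (3,7). |black|=9
Step 8: on BLACK (3,7): turn L to E, flip to white, move to (3,8). |black|=8
Step 9: on WHITE (3,8): turn R to S, flip to black, move to (4,8). |black|=9
Step 10: on WHITE (4,8): turn R to W, flip to black, move to (4,7). |black|=10
Step 11: on BLACK (4,7): turn L to S, flip to white, move to (5,7). |black|=9
Step 12: on WHITE (5,7): turn R to W, flip to black, move to (5,6). |black|=10
Step 13: on BLACK (5,6): turn L to S, flip to white, move to (6,6). |black|=9
Step 14: on WHITE (6,6): turn R to W, flip to black, move to (6,5). |black|=10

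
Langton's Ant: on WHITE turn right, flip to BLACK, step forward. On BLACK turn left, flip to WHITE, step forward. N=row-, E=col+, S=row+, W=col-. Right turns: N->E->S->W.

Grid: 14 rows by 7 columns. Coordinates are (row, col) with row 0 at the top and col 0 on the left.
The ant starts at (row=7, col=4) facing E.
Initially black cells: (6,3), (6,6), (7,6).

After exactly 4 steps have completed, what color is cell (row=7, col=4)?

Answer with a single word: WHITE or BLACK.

Step 1: on WHITE (7,4): turn R to S, flip to black, move to (8,4). |black|=4
Step 2: on WHITE (8,4): turn R to W, flip to black, move to (8,3). |black|=5
Step 3: on WHITE (8,3): turn R to N, flip to black, move to (7,3). |black|=6
Step 4: on WHITE (7,3): turn R to E, flip to black, move to (7,4). |black|=7

Answer: BLACK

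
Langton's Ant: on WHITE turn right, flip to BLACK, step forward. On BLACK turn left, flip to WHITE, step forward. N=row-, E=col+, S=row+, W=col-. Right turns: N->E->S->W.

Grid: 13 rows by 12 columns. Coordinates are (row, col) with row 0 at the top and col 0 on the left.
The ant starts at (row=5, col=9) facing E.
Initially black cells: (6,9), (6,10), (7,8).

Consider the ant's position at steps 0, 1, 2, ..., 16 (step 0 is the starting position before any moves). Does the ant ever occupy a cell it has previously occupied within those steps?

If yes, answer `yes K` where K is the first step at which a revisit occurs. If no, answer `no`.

Step 1: on WHITE (5,9): turn R to S, flip to black, move to (6,9). |black|=4 — new cell
Step 2: on BLACK (6,9): turn L to E, flip to white, move to (6,10). |black|=3 — new cell
Step 3: on BLACK (6,10): turn L to N, flip to white, move to (5,10). |black|=2 — new cell
Step 4: on WHITE (5,10): turn R to E, flip to black, move to (5,11). |black|=3 — new cell
Step 5: on WHITE (5,11): turn R to S, flip to black, move to (6,11). |black|=4 — new cell
Step 6: on WHITE (6,11): turn R to W, flip to black, move to (6,10). |black|=5 — REVISIT

Answer: yes 6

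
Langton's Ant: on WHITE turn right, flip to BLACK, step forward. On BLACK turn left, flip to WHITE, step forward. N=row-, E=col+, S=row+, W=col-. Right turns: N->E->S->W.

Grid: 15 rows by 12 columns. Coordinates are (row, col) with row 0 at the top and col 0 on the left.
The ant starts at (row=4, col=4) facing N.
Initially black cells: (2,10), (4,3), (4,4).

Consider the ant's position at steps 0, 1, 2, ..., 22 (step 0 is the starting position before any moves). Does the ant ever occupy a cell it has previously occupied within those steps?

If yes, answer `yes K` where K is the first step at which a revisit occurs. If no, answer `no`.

Step 1: on BLACK (4,4): turn L to W, flip to white, move to (4,3). |black|=2 — new cell
Step 2: on BLACK (4,3): turn L to S, flip to white, move to (5,3). |black|=1 — new cell
Step 3: on WHITE (5,3): turn R to W, flip to black, move to (5,2). |black|=2 — new cell
Step 4: on WHITE (5,2): turn R to N, flip to black, move to (4,2). |black|=3 — new cell
Step 5: on WHITE (4,2): turn R to E, flip to black, move to (4,3). |black|=4 — REVISIT

Answer: yes 5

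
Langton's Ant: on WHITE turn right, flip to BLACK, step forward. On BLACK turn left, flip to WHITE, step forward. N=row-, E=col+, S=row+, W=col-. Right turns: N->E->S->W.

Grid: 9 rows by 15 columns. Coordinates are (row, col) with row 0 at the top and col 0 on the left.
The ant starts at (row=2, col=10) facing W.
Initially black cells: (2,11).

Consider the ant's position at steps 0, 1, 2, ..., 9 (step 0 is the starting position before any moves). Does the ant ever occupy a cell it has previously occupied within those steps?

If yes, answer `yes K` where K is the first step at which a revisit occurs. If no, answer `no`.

Answer: yes 7

Derivation:
Step 1: on WHITE (2,10): turn R to N, flip to black, move to (1,10). |black|=2 — new cell
Step 2: on WHITE (1,10): turn R to E, flip to black, move to (1,11). |black|=3 — new cell
Step 3: on WHITE (1,11): turn R to S, flip to black, move to (2,11). |black|=4 — new cell
Step 4: on BLACK (2,11): turn L to E, flip to white, move to (2,12). |black|=3 — new cell
Step 5: on WHITE (2,12): turn R to S, flip to black, move to (3,12). |black|=4 — new cell
Step 6: on WHITE (3,12): turn R to W, flip to black, move to (3,11). |black|=5 — new cell
Step 7: on WHITE (3,11): turn R to N, flip to black, move to (2,11). |black|=6 — REVISIT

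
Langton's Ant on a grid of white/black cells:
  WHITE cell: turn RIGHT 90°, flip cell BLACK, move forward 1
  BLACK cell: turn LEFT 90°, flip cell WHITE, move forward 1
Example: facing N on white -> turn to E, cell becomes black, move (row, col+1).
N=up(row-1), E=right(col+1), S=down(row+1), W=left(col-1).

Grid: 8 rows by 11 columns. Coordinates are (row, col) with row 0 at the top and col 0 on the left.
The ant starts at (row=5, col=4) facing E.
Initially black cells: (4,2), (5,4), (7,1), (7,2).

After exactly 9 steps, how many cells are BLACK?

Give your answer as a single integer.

Answer: 9

Derivation:
Step 1: on BLACK (5,4): turn L to N, flip to white, move to (4,4). |black|=3
Step 2: on WHITE (4,4): turn R to E, flip to black, move to (4,5). |black|=4
Step 3: on WHITE (4,5): turn R to S, flip to black, move to (5,5). |black|=5
Step 4: on WHITE (5,5): turn R to W, flip to black, move to (5,4). |black|=6
Step 5: on WHITE (5,4): turn R to N, flip to black, move to (4,4). |black|=7
Step 6: on BLACK (4,4): turn L to W, flip to white, move to (4,3). |black|=6
Step 7: on WHITE (4,3): turn R to N, flip to black, move to (3,3). |black|=7
Step 8: on WHITE (3,3): turn R to E, flip to black, move to (3,4). |black|=8
Step 9: on WHITE (3,4): turn R to S, flip to black, move to (4,4). |black|=9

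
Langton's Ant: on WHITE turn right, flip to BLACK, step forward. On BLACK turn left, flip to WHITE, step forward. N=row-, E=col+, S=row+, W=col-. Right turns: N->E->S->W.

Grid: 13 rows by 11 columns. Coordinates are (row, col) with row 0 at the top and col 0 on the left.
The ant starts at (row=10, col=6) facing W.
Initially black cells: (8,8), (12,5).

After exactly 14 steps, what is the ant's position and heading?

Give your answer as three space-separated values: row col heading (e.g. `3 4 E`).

Answer: 11 7 E

Derivation:
Step 1: on WHITE (10,6): turn R to N, flip to black, move to (9,6). |black|=3
Step 2: on WHITE (9,6): turn R to E, flip to black, move to (9,7). |black|=4
Step 3: on WHITE (9,7): turn R to S, flip to black, move to (10,7). |black|=5
Step 4: on WHITE (10,7): turn R to W, flip to black, move to (10,6). |black|=6
Step 5: on BLACK (10,6): turn L to S, flip to white, move to (11,6). |black|=5
Step 6: on WHITE (11,6): turn R to W, flip to black, move to (11,5). |black|=6
Step 7: on WHITE (11,5): turn R to N, flip to black, move to (10,5). |black|=7
Step 8: on WHITE (10,5): turn R to E, flip to black, move to (10,6). |black|=8
Step 9: on WHITE (10,6): turn R to S, flip to black, move to (11,6). |black|=9
Step 10: on BLACK (11,6): turn L to E, flip to white, move to (11,7). |black|=8
Step 11: on WHITE (11,7): turn R to S, flip to black, move to (12,7). |black|=9
Step 12: on WHITE (12,7): turn R to W, flip to black, move to (12,6). |black|=10
Step 13: on WHITE (12,6): turn R to N, flip to black, move to (11,6). |black|=11
Step 14: on WHITE (11,6): turn R to E, flip to black, move to (11,7). |black|=12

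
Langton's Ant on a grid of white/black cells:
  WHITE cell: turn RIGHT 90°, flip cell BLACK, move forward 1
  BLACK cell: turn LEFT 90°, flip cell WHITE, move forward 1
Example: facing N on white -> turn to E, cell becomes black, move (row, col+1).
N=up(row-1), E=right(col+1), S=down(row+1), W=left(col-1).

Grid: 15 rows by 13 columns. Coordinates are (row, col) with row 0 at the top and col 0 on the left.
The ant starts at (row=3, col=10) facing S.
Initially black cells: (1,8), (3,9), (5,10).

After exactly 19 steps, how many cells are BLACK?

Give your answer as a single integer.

Answer: 12

Derivation:
Step 1: on WHITE (3,10): turn R to W, flip to black, move to (3,9). |black|=4
Step 2: on BLACK (3,9): turn L to S, flip to white, move to (4,9). |black|=3
Step 3: on WHITE (4,9): turn R to W, flip to black, move to (4,8). |black|=4
Step 4: on WHITE (4,8): turn R to N, flip to black, move to (3,8). |black|=5
Step 5: on WHITE (3,8): turn R to E, flip to black, move to (3,9). |black|=6
Step 6: on WHITE (3,9): turn R to S, flip to black, move to (4,9). |black|=7
Step 7: on BLACK (4,9): turn L to E, flip to white, move to (4,10). |black|=6
Step 8: on WHITE (4,10): turn R to S, flip to black, move to (5,10). |black|=7
Step 9: on BLACK (5,10): turn L to E, flip to white, move to (5,11). |black|=6
Step 10: on WHITE (5,11): turn R to S, flip to black, move to (6,11). |black|=7
Step 11: on WHITE (6,11): turn R to W, flip to black, move to (6,10). |black|=8
Step 12: on WHITE (6,10): turn R to N, flip to black, move to (5,10). |black|=9
Step 13: on WHITE (5,10): turn R to E, flip to black, move to (5,11). |black|=10
Step 14: on BLACK (5,11): turn L to N, flip to white, move to (4,11). |black|=9
Step 15: on WHITE (4,11): turn R to E, flip to black, move to (4,12). |black|=10
Step 16: on WHITE (4,12): turn R to S, flip to black, move to (5,12). |black|=11
Step 17: on WHITE (5,12): turn R to W, flip to black, move to (5,11). |black|=12
Step 18: on WHITE (5,11): turn R to N, flip to black, move to (4,11). |black|=13
Step 19: on BLACK (4,11): turn L to W, flip to white, move to (4,10). |black|=12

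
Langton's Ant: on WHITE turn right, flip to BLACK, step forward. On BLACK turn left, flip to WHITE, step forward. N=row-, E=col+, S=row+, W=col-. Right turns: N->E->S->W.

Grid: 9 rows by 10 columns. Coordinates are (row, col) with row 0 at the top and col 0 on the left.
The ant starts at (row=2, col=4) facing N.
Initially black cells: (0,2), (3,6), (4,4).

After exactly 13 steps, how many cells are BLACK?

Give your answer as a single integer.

Answer: 12

Derivation:
Step 1: on WHITE (2,4): turn R to E, flip to black, move to (2,5). |black|=4
Step 2: on WHITE (2,5): turn R to S, flip to black, move to (3,5). |black|=5
Step 3: on WHITE (3,5): turn R to W, flip to black, move to (3,4). |black|=6
Step 4: on WHITE (3,4): turn R to N, flip to black, move to (2,4). |black|=7
Step 5: on BLACK (2,4): turn L to W, flip to white, move to (2,3). |black|=6
Step 6: on WHITE (2,3): turn R to N, flip to black, move to (1,3). |black|=7
Step 7: on WHITE (1,3): turn R to E, flip to black, move to (1,4). |black|=8
Step 8: on WHITE (1,4): turn R to S, flip to black, move to (2,4). |black|=9
Step 9: on WHITE (2,4): turn R to W, flip to black, move to (2,3). |black|=10
Step 10: on BLACK (2,3): turn L to S, flip to white, move to (3,3). |black|=9
Step 11: on WHITE (3,3): turn R to W, flip to black, move to (3,2). |black|=10
Step 12: on WHITE (3,2): turn R to N, flip to black, move to (2,2). |black|=11
Step 13: on WHITE (2,2): turn R to E, flip to black, move to (2,3). |black|=12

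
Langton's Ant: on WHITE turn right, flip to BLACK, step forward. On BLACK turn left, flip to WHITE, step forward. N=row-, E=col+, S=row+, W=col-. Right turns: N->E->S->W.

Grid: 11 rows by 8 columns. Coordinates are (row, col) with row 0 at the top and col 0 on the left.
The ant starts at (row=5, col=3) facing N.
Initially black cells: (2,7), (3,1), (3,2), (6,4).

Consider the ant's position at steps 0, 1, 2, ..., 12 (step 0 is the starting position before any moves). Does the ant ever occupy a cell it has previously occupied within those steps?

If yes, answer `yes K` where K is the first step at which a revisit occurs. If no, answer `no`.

Answer: yes 6

Derivation:
Step 1: on WHITE (5,3): turn R to E, flip to black, move to (5,4). |black|=5 — new cell
Step 2: on WHITE (5,4): turn R to S, flip to black, move to (6,4). |black|=6 — new cell
Step 3: on BLACK (6,4): turn L to E, flip to white, move to (6,5). |black|=5 — new cell
Step 4: on WHITE (6,5): turn R to S, flip to black, move to (7,5). |black|=6 — new cell
Step 5: on WHITE (7,5): turn R to W, flip to black, move to (7,4). |black|=7 — new cell
Step 6: on WHITE (7,4): turn R to N, flip to black, move to (6,4). |black|=8 — REVISIT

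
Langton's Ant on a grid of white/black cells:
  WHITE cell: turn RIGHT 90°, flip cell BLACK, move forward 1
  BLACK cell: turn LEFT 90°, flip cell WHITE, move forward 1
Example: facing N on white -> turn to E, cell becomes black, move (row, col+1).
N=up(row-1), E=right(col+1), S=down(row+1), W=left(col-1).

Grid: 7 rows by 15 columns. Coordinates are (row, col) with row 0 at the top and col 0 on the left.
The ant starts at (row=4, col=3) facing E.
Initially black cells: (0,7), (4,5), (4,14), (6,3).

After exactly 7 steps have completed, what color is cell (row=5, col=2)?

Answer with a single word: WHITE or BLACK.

Answer: BLACK

Derivation:
Step 1: on WHITE (4,3): turn R to S, flip to black, move to (5,3). |black|=5
Step 2: on WHITE (5,3): turn R to W, flip to black, move to (5,2). |black|=6
Step 3: on WHITE (5,2): turn R to N, flip to black, move to (4,2). |black|=7
Step 4: on WHITE (4,2): turn R to E, flip to black, move to (4,3). |black|=8
Step 5: on BLACK (4,3): turn L to N, flip to white, move to (3,3). |black|=7
Step 6: on WHITE (3,3): turn R to E, flip to black, move to (3,4). |black|=8
Step 7: on WHITE (3,4): turn R to S, flip to black, move to (4,4). |black|=9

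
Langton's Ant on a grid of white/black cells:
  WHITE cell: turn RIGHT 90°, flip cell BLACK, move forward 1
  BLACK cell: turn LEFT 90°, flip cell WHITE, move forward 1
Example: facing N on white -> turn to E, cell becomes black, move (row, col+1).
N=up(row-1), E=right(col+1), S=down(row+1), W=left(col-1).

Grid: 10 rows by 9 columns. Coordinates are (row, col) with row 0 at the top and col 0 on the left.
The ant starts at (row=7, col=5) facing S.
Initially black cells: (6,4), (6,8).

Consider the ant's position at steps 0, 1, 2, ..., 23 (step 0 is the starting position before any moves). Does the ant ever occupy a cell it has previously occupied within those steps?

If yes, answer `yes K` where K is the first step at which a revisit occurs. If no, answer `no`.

Answer: yes 6

Derivation:
Step 1: on WHITE (7,5): turn R to W, flip to black, move to (7,4). |black|=3 — new cell
Step 2: on WHITE (7,4): turn R to N, flip to black, move to (6,4). |black|=4 — new cell
Step 3: on BLACK (6,4): turn L to W, flip to white, move to (6,3). |black|=3 — new cell
Step 4: on WHITE (6,3): turn R to N, flip to black, move to (5,3). |black|=4 — new cell
Step 5: on WHITE (5,3): turn R to E, flip to black, move to (5,4). |black|=5 — new cell
Step 6: on WHITE (5,4): turn R to S, flip to black, move to (6,4). |black|=6 — REVISIT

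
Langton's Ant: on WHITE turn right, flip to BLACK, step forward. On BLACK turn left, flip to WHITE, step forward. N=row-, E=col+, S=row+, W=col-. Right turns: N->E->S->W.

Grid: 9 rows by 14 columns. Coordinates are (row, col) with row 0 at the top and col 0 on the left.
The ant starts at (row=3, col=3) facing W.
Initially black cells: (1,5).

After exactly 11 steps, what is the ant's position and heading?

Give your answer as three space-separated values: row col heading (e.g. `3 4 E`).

Answer: 5 4 S

Derivation:
Step 1: on WHITE (3,3): turn R to N, flip to black, move to (2,3). |black|=2
Step 2: on WHITE (2,3): turn R to E, flip to black, move to (2,4). |black|=3
Step 3: on WHITE (2,4): turn R to S, flip to black, move to (3,4). |black|=4
Step 4: on WHITE (3,4): turn R to W, flip to black, move to (3,3). |black|=5
Step 5: on BLACK (3,3): turn L to S, flip to white, move to (4,3). |black|=4
Step 6: on WHITE (4,3): turn R to W, flip to black, move to (4,2). |black|=5
Step 7: on WHITE (4,2): turn R to N, flip to black, move to (3,2). |black|=6
Step 8: on WHITE (3,2): turn R to E, flip to black, move to (3,3). |black|=7
Step 9: on WHITE (3,3): turn R to S, flip to black, move to (4,3). |black|=8
Step 10: on BLACK (4,3): turn L to E, flip to white, move to (4,4). |black|=7
Step 11: on WHITE (4,4): turn R to S, flip to black, move to (5,4). |black|=8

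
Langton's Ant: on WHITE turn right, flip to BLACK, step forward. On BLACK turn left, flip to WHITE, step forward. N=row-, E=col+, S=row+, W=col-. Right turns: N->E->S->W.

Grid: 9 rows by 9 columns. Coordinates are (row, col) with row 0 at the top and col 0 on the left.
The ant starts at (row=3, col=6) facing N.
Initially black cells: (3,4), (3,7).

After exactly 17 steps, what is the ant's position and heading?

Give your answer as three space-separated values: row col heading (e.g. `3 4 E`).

Answer: 1 5 W

Derivation:
Step 1: on WHITE (3,6): turn R to E, flip to black, move to (3,7). |black|=3
Step 2: on BLACK (3,7): turn L to N, flip to white, move to (2,7). |black|=2
Step 3: on WHITE (2,7): turn R to E, flip to black, move to (2,8). |black|=3
Step 4: on WHITE (2,8): turn R to S, flip to black, move to (3,8). |black|=4
Step 5: on WHITE (3,8): turn R to W, flip to black, move to (3,7). |black|=5
Step 6: on WHITE (3,7): turn R to N, flip to black, move to (2,7). |black|=6
Step 7: on BLACK (2,7): turn L to W, flip to white, move to (2,6). |black|=5
Step 8: on WHITE (2,6): turn R to N, flip to black, move to (1,6). |black|=6
Step 9: on WHITE (1,6): turn R to E, flip to black, move to (1,7). |black|=7
Step 10: on WHITE (1,7): turn R to S, flip to black, move to (2,7). |black|=8
Step 11: on WHITE (2,7): turn R to W, flip to black, move to (2,6). |black|=9
Step 12: on BLACK (2,6): turn L to S, flip to white, move to (3,6). |black|=8
Step 13: on BLACK (3,6): turn L to E, flip to white, move to (3,7). |black|=7
Step 14: on BLACK (3,7): turn L to N, flip to white, move to (2,7). |black|=6
Step 15: on BLACK (2,7): turn L to W, flip to white, move to (2,6). |black|=5
Step 16: on WHITE (2,6): turn R to N, flip to black, move to (1,6). |black|=6
Step 17: on BLACK (1,6): turn L to W, flip to white, move to (1,5). |black|=5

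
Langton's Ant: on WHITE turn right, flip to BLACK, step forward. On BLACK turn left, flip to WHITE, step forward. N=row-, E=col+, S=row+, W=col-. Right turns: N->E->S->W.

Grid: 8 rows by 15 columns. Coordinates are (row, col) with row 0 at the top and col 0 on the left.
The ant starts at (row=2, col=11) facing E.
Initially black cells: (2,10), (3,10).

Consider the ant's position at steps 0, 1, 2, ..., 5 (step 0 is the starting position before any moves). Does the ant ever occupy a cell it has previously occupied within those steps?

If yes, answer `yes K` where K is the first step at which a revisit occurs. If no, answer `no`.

Answer: no

Derivation:
Step 1: on WHITE (2,11): turn R to S, flip to black, move to (3,11). |black|=3 — new cell
Step 2: on WHITE (3,11): turn R to W, flip to black, move to (3,10). |black|=4 — new cell
Step 3: on BLACK (3,10): turn L to S, flip to white, move to (4,10). |black|=3 — new cell
Step 4: on WHITE (4,10): turn R to W, flip to black, move to (4,9). |black|=4 — new cell
Step 5: on WHITE (4,9): turn R to N, flip to black, move to (3,9). |black|=5 — new cell
No revisit within 5 steps.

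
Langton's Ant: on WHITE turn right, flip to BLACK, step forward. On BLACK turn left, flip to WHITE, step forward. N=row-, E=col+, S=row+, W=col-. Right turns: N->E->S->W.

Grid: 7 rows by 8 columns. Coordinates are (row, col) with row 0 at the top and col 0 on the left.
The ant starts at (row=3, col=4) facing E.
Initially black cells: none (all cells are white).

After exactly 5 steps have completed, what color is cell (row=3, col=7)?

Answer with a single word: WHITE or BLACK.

Step 1: on WHITE (3,4): turn R to S, flip to black, move to (4,4). |black|=1
Step 2: on WHITE (4,4): turn R to W, flip to black, move to (4,3). |black|=2
Step 3: on WHITE (4,3): turn R to N, flip to black, move to (3,3). |black|=3
Step 4: on WHITE (3,3): turn R to E, flip to black, move to (3,4). |black|=4
Step 5: on BLACK (3,4): turn L to N, flip to white, move to (2,4). |black|=3

Answer: WHITE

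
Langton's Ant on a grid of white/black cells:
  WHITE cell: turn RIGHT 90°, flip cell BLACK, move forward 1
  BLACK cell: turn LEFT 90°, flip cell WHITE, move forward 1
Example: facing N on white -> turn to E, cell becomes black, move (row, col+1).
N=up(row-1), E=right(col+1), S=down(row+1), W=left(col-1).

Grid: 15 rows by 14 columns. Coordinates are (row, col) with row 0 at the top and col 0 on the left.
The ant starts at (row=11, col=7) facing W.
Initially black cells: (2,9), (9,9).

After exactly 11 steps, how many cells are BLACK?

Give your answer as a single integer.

Step 1: on WHITE (11,7): turn R to N, flip to black, move to (10,7). |black|=3
Step 2: on WHITE (10,7): turn R to E, flip to black, move to (10,8). |black|=4
Step 3: on WHITE (10,8): turn R to S, flip to black, move to (11,8). |black|=5
Step 4: on WHITE (11,8): turn R to W, flip to black, move to (11,7). |black|=6
Step 5: on BLACK (11,7): turn L to S, flip to white, move to (12,7). |black|=5
Step 6: on WHITE (12,7): turn R to W, flip to black, move to (12,6). |black|=6
Step 7: on WHITE (12,6): turn R to N, flip to black, move to (11,6). |black|=7
Step 8: on WHITE (11,6): turn R to E, flip to black, move to (11,7). |black|=8
Step 9: on WHITE (11,7): turn R to S, flip to black, move to (12,7). |black|=9
Step 10: on BLACK (12,7): turn L to E, flip to white, move to (12,8). |black|=8
Step 11: on WHITE (12,8): turn R to S, flip to black, move to (13,8). |black|=9

Answer: 9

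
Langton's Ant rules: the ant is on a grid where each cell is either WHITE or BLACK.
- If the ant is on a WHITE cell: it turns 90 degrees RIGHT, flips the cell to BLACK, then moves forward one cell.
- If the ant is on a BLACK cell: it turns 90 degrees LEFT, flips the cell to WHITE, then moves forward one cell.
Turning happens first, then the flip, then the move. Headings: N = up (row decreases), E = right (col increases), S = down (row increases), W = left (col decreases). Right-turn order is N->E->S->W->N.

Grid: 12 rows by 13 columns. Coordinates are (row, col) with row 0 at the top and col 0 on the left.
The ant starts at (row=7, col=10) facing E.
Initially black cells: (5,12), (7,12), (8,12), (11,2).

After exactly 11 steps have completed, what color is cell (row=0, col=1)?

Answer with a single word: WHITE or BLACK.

Answer: WHITE

Derivation:
Step 1: on WHITE (7,10): turn R to S, flip to black, move to (8,10). |black|=5
Step 2: on WHITE (8,10): turn R to W, flip to black, move to (8,9). |black|=6
Step 3: on WHITE (8,9): turn R to N, flip to black, move to (7,9). |black|=7
Step 4: on WHITE (7,9): turn R to E, flip to black, move to (7,10). |black|=8
Step 5: on BLACK (7,10): turn L to N, flip to white, move to (6,10). |black|=7
Step 6: on WHITE (6,10): turn R to E, flip to black, move to (6,11). |black|=8
Step 7: on WHITE (6,11): turn R to S, flip to black, move to (7,11). |black|=9
Step 8: on WHITE (7,11): turn R to W, flip to black, move to (7,10). |black|=10
Step 9: on WHITE (7,10): turn R to N, flip to black, move to (6,10). |black|=11
Step 10: on BLACK (6,10): turn L to W, flip to white, move to (6,9). |black|=10
Step 11: on WHITE (6,9): turn R to N, flip to black, move to (5,9). |black|=11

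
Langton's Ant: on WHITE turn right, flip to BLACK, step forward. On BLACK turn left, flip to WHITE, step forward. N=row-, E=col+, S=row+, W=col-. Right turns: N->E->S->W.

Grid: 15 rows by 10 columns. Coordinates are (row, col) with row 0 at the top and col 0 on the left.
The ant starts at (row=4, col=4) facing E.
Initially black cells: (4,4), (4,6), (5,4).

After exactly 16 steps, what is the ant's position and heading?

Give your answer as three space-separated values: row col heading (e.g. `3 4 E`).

Answer: 4 4 E

Derivation:
Step 1: on BLACK (4,4): turn L to N, flip to white, move to (3,4). |black|=2
Step 2: on WHITE (3,4): turn R to E, flip to black, move to (3,5). |black|=3
Step 3: on WHITE (3,5): turn R to S, flip to black, move to (4,5). |black|=4
Step 4: on WHITE (4,5): turn R to W, flip to black, move to (4,4). |black|=5
Step 5: on WHITE (4,4): turn R to N, flip to black, move to (3,4). |black|=6
Step 6: on BLACK (3,4): turn L to W, flip to white, move to (3,3). |black|=5
Step 7: on WHITE (3,3): turn R to N, flip to black, move to (2,3). |black|=6
Step 8: on WHITE (2,3): turn R to E, flip to black, move to (2,4). |black|=7
Step 9: on WHITE (2,4): turn R to S, flip to black, move to (3,4). |black|=8
Step 10: on WHITE (3,4): turn R to W, flip to black, move to (3,3). |black|=9
Step 11: on BLACK (3,3): turn L to S, flip to white, move to (4,3). |black|=8
Step 12: on WHITE (4,3): turn R to W, flip to black, move to (4,2). |black|=9
Step 13: on WHITE (4,2): turn R to N, flip to black, move to (3,2). |black|=10
Step 14: on WHITE (3,2): turn R to E, flip to black, move to (3,3). |black|=11
Step 15: on WHITE (3,3): turn R to S, flip to black, move to (4,3). |black|=12
Step 16: on BLACK (4,3): turn L to E, flip to white, move to (4,4). |black|=11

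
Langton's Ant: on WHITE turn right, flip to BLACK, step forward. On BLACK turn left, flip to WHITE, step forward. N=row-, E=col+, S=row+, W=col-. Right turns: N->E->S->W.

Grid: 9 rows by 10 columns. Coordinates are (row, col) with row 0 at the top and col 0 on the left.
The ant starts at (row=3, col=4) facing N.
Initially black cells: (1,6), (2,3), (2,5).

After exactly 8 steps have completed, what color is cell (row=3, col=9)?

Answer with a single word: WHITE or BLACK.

Step 1: on WHITE (3,4): turn R to E, flip to black, move to (3,5). |black|=4
Step 2: on WHITE (3,5): turn R to S, flip to black, move to (4,5). |black|=5
Step 3: on WHITE (4,5): turn R to W, flip to black, move to (4,4). |black|=6
Step 4: on WHITE (4,4): turn R to N, flip to black, move to (3,4). |black|=7
Step 5: on BLACK (3,4): turn L to W, flip to white, move to (3,3). |black|=6
Step 6: on WHITE (3,3): turn R to N, flip to black, move to (2,3). |black|=7
Step 7: on BLACK (2,3): turn L to W, flip to white, move to (2,2). |black|=6
Step 8: on WHITE (2,2): turn R to N, flip to black, move to (1,2). |black|=7

Answer: WHITE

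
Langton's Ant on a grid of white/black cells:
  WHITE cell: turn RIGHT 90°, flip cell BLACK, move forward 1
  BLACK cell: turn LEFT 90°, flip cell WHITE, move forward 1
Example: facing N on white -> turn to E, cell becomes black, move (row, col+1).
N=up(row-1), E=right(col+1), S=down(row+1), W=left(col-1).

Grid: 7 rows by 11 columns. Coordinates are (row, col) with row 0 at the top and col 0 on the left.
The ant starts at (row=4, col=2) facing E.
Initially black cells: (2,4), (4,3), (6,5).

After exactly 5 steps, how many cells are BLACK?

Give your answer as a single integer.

Step 1: on WHITE (4,2): turn R to S, flip to black, move to (5,2). |black|=4
Step 2: on WHITE (5,2): turn R to W, flip to black, move to (5,1). |black|=5
Step 3: on WHITE (5,1): turn R to N, flip to black, move to (4,1). |black|=6
Step 4: on WHITE (4,1): turn R to E, flip to black, move to (4,2). |black|=7
Step 5: on BLACK (4,2): turn L to N, flip to white, move to (3,2). |black|=6

Answer: 6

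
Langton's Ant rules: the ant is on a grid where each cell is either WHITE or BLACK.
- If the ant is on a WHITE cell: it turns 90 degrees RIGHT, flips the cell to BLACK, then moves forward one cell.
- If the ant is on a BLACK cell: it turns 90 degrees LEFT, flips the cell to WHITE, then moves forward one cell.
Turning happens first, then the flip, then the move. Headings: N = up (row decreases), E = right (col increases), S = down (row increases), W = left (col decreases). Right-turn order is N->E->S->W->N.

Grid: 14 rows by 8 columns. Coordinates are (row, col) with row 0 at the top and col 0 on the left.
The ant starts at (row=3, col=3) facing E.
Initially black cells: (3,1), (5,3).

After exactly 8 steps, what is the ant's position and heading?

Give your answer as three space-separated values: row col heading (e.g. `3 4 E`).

Step 1: on WHITE (3,3): turn R to S, flip to black, move to (4,3). |black|=3
Step 2: on WHITE (4,3): turn R to W, flip to black, move to (4,2). |black|=4
Step 3: on WHITE (4,2): turn R to N, flip to black, move to (3,2). |black|=5
Step 4: on WHITE (3,2): turn R to E, flip to black, move to (3,3). |black|=6
Step 5: on BLACK (3,3): turn L to N, flip to white, move to (2,3). |black|=5
Step 6: on WHITE (2,3): turn R to E, flip to black, move to (2,4). |black|=6
Step 7: on WHITE (2,4): turn R to S, flip to black, move to (3,4). |black|=7
Step 8: on WHITE (3,4): turn R to W, flip to black, move to (3,3). |black|=8

Answer: 3 3 W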